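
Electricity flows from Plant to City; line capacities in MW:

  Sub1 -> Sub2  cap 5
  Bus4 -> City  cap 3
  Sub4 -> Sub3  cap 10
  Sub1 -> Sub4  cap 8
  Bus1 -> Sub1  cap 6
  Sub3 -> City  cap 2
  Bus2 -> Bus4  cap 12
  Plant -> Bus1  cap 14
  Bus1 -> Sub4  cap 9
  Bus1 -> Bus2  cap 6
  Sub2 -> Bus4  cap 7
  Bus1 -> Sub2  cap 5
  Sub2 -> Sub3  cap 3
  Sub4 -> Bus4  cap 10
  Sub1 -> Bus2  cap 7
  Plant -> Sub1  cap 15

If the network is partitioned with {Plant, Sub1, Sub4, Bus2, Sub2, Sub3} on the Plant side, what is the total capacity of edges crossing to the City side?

45

Edges leaving {Plant, Sub1, Sub4, Bus2, Sub2, Sub3}: Plant→Bus1 (14), Sub4→Bus4 (10), Bus2→Bus4 (12), Sub2→Bus4 (7), Sub3→City (2).
Cut capacity = 14 + 10 + 12 + 7 + 2 = 45.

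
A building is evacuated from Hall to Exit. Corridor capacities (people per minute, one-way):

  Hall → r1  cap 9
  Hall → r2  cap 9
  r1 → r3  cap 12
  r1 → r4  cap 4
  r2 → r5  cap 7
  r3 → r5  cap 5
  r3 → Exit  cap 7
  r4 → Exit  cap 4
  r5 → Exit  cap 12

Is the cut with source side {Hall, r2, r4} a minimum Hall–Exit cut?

No — its capacity is 20, but the minimum cut has capacity 16.

Given cut capacity: 9 + 7 + 4 = 20.
Augment Hall→r1→r3→Exit: bottleneck 7, flow now 7.
Augment Hall→r1→r4→Exit: bottleneck 2, flow now 9.
Augment Hall→r2→r5→Exit: bottleneck 7, flow now 16.
No augmenting path remains; maximum flow = 16.
In the residual graph, reachable from Hall: {Hall, r2}.
Min-cut edges: Hall→r1 (9), r2→r5 (7); capacity 9 + 7 = 16.
Cut capacity 20 exceeds the max flow 16, so it is not minimum.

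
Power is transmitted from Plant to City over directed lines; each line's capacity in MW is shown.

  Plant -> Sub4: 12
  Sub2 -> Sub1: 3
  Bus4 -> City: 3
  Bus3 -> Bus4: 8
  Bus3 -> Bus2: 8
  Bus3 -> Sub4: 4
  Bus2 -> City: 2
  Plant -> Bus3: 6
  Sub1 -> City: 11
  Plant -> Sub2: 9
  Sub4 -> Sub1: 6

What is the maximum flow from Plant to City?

14

Augment Plant→Bus3→Bus4→City: bottleneck 3, flow now 3.
Augment Plant→Bus3→Bus2→City: bottleneck 2, flow now 5.
Augment Plant→Sub4→Sub1→City: bottleneck 6, flow now 11.
Augment Plant→Sub2→Sub1→City: bottleneck 3, flow now 14.
No augmenting path remains; maximum flow = 14.
In the residual graph, reachable from Plant: {Plant, Bus3, Sub4, Sub2, Bus4, Bus2}.
Min-cut edges: Sub4→Sub1 (6), Sub2→Sub1 (3), Bus4→City (3), Bus2→City (2); capacity 6 + 3 + 3 + 2 = 14.
This cut is saturated, so no flow can exceed 14.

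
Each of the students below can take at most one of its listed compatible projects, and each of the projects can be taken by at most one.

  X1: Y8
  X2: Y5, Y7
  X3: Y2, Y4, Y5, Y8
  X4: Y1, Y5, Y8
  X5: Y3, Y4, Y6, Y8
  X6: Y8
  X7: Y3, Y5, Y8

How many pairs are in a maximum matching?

6

Unit-capacity flow: source→left, listed edges, right→sink; max matching = max flow.
Augmenting path X1→Y8 (+1); matched 1.
Augmenting path X2→Y5 (+1); matched 2.
Augmenting path X3→Y2 (+1); matched 3.
Augmenting path X4→Y1 (+1); matched 4.
Augmenting path X5→Y3 (+1); matched 5.
Augmenting path X7→Y3→X5→Y4 (+1); matched 6.
No augmenting path remains; maximum matching = 6.
König certificate: {X2, X3, X4, X5, X7, Y8} is a vertex cover of size 6 (every listed pair touches it), so no matching can be larger.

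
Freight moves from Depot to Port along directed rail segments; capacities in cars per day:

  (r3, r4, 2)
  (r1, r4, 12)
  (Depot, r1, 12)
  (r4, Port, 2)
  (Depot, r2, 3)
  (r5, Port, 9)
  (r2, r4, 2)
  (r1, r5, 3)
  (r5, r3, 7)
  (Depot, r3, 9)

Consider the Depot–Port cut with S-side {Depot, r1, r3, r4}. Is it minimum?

No — its capacity is 8, but the minimum cut has capacity 5.

Given cut capacity: 3 + 3 + 2 = 8.
Augment Depot→r1→r4→Port: bottleneck 2, flow now 2.
Augment Depot→r1→r5→Port: bottleneck 3, flow now 5.
No augmenting path remains; maximum flow = 5.
In the residual graph, reachable from Depot: {Depot, r1, r2, r3, r4}.
Min-cut edges: r1→r5 (3), r4→Port (2); capacity 3 + 2 = 5.
Cut capacity 8 exceeds the max flow 5, so it is not minimum.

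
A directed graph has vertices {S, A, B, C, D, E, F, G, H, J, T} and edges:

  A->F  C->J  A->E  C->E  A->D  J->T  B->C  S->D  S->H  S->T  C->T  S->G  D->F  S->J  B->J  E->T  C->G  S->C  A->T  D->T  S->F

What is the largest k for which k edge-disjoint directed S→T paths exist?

Assign every edge capacity 1; by Menger, the answer equals the max flow.
Path S→T (+1); total 1.
Path S→C→T (+1); total 2.
Path S→D→T (+1); total 3.
Path S→J→T (+1); total 4.
No residual S→T path; max flow = 4.
Certifying cut of size 4: {S→C, S→D, S→J, S→T}.

4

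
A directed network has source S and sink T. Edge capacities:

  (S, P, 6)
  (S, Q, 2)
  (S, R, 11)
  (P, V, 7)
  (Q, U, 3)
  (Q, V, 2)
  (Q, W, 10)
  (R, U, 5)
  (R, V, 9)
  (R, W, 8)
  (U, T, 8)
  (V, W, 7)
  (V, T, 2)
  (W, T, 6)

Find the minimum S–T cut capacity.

15

Augment S→P→V→T: bottleneck 2, flow now 2.
Augment S→Q→U→T: bottleneck 2, flow now 4.
Augment S→R→U→T: bottleneck 5, flow now 9.
Augment S→R→W→T: bottleneck 6, flow now 15.
No augmenting path remains; maximum flow = 15.
By max-flow min-cut, the minimum cut capacity equals the max flow.
In the residual graph, reachable from S: {S, P, R, V, W}.
Min-cut edges: S→Q (2), R→U (5), V→T (2), W→T (6); capacity 2 + 5 + 2 + 6 = 15.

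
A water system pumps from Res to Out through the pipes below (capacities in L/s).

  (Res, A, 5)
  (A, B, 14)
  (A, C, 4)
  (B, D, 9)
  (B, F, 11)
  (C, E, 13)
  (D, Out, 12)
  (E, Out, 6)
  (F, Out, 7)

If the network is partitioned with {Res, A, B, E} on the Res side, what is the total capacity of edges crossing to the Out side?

Edges leaving {Res, A, B, E}: A→C (4), B→D (9), B→F (11), E→Out (6).
Cut capacity = 4 + 9 + 11 + 6 = 30.

30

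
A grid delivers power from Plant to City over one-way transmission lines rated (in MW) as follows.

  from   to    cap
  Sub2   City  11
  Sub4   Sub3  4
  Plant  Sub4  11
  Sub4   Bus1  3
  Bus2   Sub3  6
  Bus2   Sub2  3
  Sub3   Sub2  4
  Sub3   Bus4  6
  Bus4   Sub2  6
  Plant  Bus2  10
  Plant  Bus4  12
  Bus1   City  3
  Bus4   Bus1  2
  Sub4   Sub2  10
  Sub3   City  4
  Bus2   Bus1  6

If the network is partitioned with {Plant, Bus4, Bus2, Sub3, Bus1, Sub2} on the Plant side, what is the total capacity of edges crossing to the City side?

Edges leaving {Plant, Bus4, Bus2, Sub3, Bus1, Sub2}: Plant→Sub4 (11), Sub3→City (4), Bus1→City (3), Sub2→City (11).
Cut capacity = 11 + 4 + 3 + 11 = 29.

29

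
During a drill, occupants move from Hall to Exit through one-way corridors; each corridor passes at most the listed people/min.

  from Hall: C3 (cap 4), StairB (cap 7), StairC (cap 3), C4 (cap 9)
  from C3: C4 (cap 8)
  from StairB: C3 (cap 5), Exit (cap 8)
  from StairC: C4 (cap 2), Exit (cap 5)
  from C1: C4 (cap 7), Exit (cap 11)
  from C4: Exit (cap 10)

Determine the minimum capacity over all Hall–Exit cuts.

20

Augment Hall→StairB→Exit: bottleneck 7, flow now 7.
Augment Hall→StairC→Exit: bottleneck 3, flow now 10.
Augment Hall→C4→Exit: bottleneck 9, flow now 19.
Augment Hall→C3→C4→Exit: bottleneck 1, flow now 20.
No augmenting path remains; maximum flow = 20.
By max-flow min-cut, the minimum cut capacity equals the max flow.
In the residual graph, reachable from Hall: {Hall, C3, C4}.
Min-cut edges: Hall→StairB (7), Hall→StairC (3), C4→Exit (10); capacity 7 + 3 + 10 = 20.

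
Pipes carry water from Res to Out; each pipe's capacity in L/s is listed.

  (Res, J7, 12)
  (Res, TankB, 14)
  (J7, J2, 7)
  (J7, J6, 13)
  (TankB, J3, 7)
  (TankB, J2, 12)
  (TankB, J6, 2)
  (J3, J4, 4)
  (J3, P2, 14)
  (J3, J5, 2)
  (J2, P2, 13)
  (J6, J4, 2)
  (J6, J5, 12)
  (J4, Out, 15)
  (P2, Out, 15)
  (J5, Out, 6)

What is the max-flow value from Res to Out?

26

Augment Res→J7→J2→P2→Out: bottleneck 7, flow now 7.
Augment Res→J7→J6→J4→Out: bottleneck 2, flow now 9.
Augment Res→J7→J6→J5→Out: bottleneck 3, flow now 12.
Augment Res→TankB→J3→J4→Out: bottleneck 4, flow now 16.
Augment Res→TankB→J3→P2→Out: bottleneck 3, flow now 19.
Augment Res→TankB→J2→P2→Out: bottleneck 5, flow now 24.
Augment Res→TankB→J6→J5→Out: bottleneck 2, flow now 26.
No augmenting path remains; maximum flow = 26.
In the residual graph, reachable from Res: {Res}.
Min-cut edges: Res→J7 (12), Res→TankB (14); capacity 12 + 14 = 26.
This cut is saturated, so no flow can exceed 26.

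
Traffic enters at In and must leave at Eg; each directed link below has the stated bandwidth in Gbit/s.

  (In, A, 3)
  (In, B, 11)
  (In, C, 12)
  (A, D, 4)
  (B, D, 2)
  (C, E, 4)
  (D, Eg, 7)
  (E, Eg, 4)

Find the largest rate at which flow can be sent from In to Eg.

9

Augment In→A→D→Eg: bottleneck 3, flow now 3.
Augment In→B→D→Eg: bottleneck 2, flow now 5.
Augment In→C→E→Eg: bottleneck 4, flow now 9.
No augmenting path remains; maximum flow = 9.
In the residual graph, reachable from In: {In, B, C}.
Min-cut edges: In→A (3), B→D (2), C→E (4); capacity 3 + 2 + 4 = 9.
This cut is saturated, so no flow can exceed 9.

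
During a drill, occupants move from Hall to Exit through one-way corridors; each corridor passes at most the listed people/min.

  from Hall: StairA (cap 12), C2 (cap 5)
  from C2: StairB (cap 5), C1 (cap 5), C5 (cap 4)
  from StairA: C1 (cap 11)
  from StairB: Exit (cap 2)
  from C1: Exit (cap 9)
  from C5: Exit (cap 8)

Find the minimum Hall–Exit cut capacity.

14

Augment Hall→C2→StairB→Exit: bottleneck 2, flow now 2.
Augment Hall→C2→C1→Exit: bottleneck 3, flow now 5.
Augment Hall→StairA→C1→Exit: bottleneck 6, flow now 11.
Augment Hall→StairA→C1→C2→C5→Exit: bottleneck 3, flow now 14. (uses reverse residual edge)
No augmenting path remains; maximum flow = 14.
By max-flow min-cut, the minimum cut capacity equals the max flow.
In the residual graph, reachable from Hall: {Hall, StairA, C1}.
Min-cut edges: Hall→C2 (5), C1→Exit (9); capacity 5 + 9 = 14.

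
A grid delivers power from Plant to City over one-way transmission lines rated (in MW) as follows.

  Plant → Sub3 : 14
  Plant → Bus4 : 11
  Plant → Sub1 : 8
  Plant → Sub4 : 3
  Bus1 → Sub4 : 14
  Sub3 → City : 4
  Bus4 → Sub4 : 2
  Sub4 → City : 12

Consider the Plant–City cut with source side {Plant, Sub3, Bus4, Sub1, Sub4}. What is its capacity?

Edges leaving {Plant, Sub3, Bus4, Sub1, Sub4}: Sub3→City (4), Sub4→City (12).
Cut capacity = 4 + 12 = 16.

16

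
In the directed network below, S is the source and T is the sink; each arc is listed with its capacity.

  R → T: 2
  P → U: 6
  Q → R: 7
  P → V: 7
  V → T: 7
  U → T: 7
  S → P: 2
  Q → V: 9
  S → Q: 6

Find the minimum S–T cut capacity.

8

Augment S→P→U→T: bottleneck 2, flow now 2.
Augment S→Q→R→T: bottleneck 2, flow now 4.
Augment S→Q→V→T: bottleneck 4, flow now 8.
No augmenting path remains; maximum flow = 8.
By max-flow min-cut, the minimum cut capacity equals the max flow.
In the residual graph, reachable from S: {S}.
Min-cut edges: S→P (2), S→Q (6); capacity 2 + 6 = 8.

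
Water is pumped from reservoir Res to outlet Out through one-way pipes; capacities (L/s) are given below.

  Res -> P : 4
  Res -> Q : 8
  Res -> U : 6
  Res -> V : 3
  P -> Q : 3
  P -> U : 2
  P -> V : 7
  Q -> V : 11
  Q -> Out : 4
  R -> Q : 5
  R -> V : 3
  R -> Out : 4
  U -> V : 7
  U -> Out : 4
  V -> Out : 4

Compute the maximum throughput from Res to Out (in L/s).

Augment Res→Q→Out: bottleneck 4, flow now 4.
Augment Res→U→Out: bottleneck 4, flow now 8.
Augment Res→V→Out: bottleneck 3, flow now 11.
Augment Res→P→V→Out: bottleneck 1, flow now 12.
No augmenting path remains; maximum flow = 12.
In the residual graph, reachable from Res: {Res, P, Q, U, V}.
Min-cut edges: Q→Out (4), U→Out (4), V→Out (4); capacity 4 + 4 + 4 = 12.
This cut is saturated, so no flow can exceed 12.

12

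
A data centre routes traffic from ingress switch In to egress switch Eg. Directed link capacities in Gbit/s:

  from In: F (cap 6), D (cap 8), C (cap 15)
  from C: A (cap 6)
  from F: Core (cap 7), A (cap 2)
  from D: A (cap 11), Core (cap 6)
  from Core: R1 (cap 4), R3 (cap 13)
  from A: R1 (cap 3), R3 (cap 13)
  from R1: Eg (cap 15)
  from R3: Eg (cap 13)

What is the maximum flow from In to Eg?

20

Augment In→C→A→R1→Eg: bottleneck 3, flow now 3.
Augment In→C→A→R3→Eg: bottleneck 3, flow now 6.
Augment In→F→Core→R1→Eg: bottleneck 4, flow now 10.
Augment In→F→Core→R3→Eg: bottleneck 2, flow now 12.
Augment In→D→Core→R3→Eg: bottleneck 6, flow now 18.
Augment In→D→A→R3→Eg: bottleneck 2, flow now 20.
No augmenting path remains; maximum flow = 20.
In the residual graph, reachable from In: {In, C}.
Min-cut edges: In→F (6), In→D (8), C→A (6); capacity 6 + 8 + 6 = 20.
This cut is saturated, so no flow can exceed 20.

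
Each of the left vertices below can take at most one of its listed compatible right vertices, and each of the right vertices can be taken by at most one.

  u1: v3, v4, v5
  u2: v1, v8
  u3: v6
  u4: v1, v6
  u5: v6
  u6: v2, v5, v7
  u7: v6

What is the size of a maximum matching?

Unit-capacity flow: source→left, listed edges, right→sink; max matching = max flow.
Augmenting path u1→v3 (+1); matched 1.
Augmenting path u2→v1 (+1); matched 2.
Augmenting path u3→v6 (+1); matched 3.
Augmenting path u6→v2 (+1); matched 4.
Augmenting path u4→v1→u2→v8 (+1); matched 5.
No augmenting path remains; maximum matching = 5.
König certificate: {u1, u2, u4, u6, v6} is a vertex cover of size 5 (every listed pair touches it), so no matching can be larger.

5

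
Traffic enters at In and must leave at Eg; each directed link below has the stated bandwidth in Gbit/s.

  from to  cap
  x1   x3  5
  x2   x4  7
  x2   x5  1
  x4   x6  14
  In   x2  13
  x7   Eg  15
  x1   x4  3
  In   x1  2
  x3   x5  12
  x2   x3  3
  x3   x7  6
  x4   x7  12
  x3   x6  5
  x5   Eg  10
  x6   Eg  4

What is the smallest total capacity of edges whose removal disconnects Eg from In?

13

Augment In→x2→x5→Eg: bottleneck 1, flow now 1.
Augment In→x1→x3→x5→Eg: bottleneck 2, flow now 3.
Augment In→x2→x3→x5→Eg: bottleneck 3, flow now 6.
Augment In→x2→x4→x6→Eg: bottleneck 4, flow now 10.
Augment In→x2→x4→x7→Eg: bottleneck 3, flow now 13.
No augmenting path remains; maximum flow = 13.
By max-flow min-cut, the minimum cut capacity equals the max flow.
In the residual graph, reachable from In: {In, x2}.
Min-cut edges: In→x1 (2), x2→x3 (3), x2→x4 (7), x2→x5 (1); capacity 2 + 3 + 7 + 1 = 13.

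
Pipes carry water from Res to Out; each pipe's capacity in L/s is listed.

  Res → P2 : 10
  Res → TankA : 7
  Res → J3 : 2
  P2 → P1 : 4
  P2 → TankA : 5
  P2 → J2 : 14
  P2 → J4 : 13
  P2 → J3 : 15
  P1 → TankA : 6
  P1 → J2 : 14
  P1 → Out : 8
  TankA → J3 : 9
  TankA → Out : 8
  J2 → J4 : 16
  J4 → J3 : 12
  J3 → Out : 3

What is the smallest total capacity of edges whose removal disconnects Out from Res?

15

Augment Res→TankA→Out: bottleneck 7, flow now 7.
Augment Res→J3→Out: bottleneck 2, flow now 9.
Augment Res→P2→P1→Out: bottleneck 4, flow now 13.
Augment Res→P2→TankA→Out: bottleneck 1, flow now 14.
Augment Res→P2→J3→Out: bottleneck 1, flow now 15.
No augmenting path remains; maximum flow = 15.
By max-flow min-cut, the minimum cut capacity equals the max flow.
In the residual graph, reachable from Res: {Res, P2, TankA, J2, J4, J3}.
Min-cut edges: P2→P1 (4), TankA→Out (8), J3→Out (3); capacity 4 + 8 + 3 = 15.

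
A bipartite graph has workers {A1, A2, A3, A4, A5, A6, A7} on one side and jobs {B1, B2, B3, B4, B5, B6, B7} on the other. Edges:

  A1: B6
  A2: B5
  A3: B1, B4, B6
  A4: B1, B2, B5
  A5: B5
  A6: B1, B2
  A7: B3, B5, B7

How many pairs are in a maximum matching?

Unit-capacity flow: source→left, listed edges, right→sink; max matching = max flow.
Augmenting path A1→B6 (+1); matched 1.
Augmenting path A2→B5 (+1); matched 2.
Augmenting path A3→B1 (+1); matched 3.
Augmenting path A4→B2 (+1); matched 4.
Augmenting path A7→B3 (+1); matched 5.
Augmenting path A6→B1→A3→B4 (+1); matched 6.
No augmenting path remains; maximum matching = 6.
König certificate: {A1, A3, A4, A6, A7, B5} is a vertex cover of size 6 (every listed pair touches it), so no matching can be larger.

6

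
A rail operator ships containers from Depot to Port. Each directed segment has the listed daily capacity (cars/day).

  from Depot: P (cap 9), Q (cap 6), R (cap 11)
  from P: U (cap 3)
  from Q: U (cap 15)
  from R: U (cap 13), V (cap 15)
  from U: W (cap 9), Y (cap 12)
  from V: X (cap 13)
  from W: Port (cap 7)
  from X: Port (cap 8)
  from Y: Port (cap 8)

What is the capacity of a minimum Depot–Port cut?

20

Augment Depot→P→U→W→Port: bottleneck 3, flow now 3.
Augment Depot→Q→U→W→Port: bottleneck 4, flow now 7.
Augment Depot→Q→U→Y→Port: bottleneck 2, flow now 9.
Augment Depot→R→U→Y→Port: bottleneck 6, flow now 15.
Augment Depot→R→V→X→Port: bottleneck 5, flow now 20.
No augmenting path remains; maximum flow = 20.
By max-flow min-cut, the minimum cut capacity equals the max flow.
In the residual graph, reachable from Depot: {Depot, P}.
Min-cut edges: Depot→Q (6), Depot→R (11), P→U (3); capacity 6 + 11 + 3 = 20.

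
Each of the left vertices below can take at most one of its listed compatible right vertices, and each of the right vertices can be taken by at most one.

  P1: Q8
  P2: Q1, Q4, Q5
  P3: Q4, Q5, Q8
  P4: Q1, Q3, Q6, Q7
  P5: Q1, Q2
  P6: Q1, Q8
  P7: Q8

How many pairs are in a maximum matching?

6

Unit-capacity flow: source→left, listed edges, right→sink; max matching = max flow.
Augmenting path P1→Q8 (+1); matched 1.
Augmenting path P2→Q1 (+1); matched 2.
Augmenting path P3→Q4 (+1); matched 3.
Augmenting path P4→Q3 (+1); matched 4.
Augmenting path P5→Q2 (+1); matched 5.
Augmenting path P6→Q1→P2→Q5 (+1); matched 6.
No augmenting path remains; maximum matching = 6.
König certificate: {P2, P3, P4, P5, P6, Q8} is a vertex cover of size 6 (every listed pair touches it), so no matching can be larger.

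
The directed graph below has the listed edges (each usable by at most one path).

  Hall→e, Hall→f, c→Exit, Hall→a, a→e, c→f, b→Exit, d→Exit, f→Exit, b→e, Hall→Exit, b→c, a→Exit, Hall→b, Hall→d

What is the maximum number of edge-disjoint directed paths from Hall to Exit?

Assign every edge capacity 1; by Menger, the answer equals the max flow.
Path Hall→Exit (+1); total 1.
Path Hall→a→Exit (+1); total 2.
Path Hall→b→Exit (+1); total 3.
Path Hall→d→Exit (+1); total 4.
Path Hall→f→Exit (+1); total 5.
No residual Hall→Exit path; max flow = 5.
Certifying cut of size 5: {Hall→Exit, Hall→a, Hall→b, Hall→d, Hall→f}.

5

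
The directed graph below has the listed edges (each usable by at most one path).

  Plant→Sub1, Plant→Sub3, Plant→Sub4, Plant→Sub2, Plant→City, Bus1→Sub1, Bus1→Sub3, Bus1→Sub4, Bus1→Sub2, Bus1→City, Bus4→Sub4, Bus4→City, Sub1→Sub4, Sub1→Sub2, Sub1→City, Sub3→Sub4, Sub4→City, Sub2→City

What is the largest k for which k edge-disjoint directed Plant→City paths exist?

Assign every edge capacity 1; by Menger, the answer equals the max flow.
Path Plant→City (+1); total 1.
Path Plant→Sub1→City (+1); total 2.
Path Plant→Sub4→City (+1); total 3.
Path Plant→Sub2→City (+1); total 4.
No residual Plant→City path; max flow = 4.
Certifying cut of size 4: {Plant→City, Plant→Sub1, Plant→Sub2, Sub4→City}.

4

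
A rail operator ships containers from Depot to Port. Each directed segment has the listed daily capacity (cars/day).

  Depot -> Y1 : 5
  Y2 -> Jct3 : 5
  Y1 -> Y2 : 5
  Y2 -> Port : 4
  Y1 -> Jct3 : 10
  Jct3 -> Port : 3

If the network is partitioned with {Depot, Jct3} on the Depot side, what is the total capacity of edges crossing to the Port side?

Edges leaving {Depot, Jct3}: Depot→Y1 (5), Jct3→Port (3).
Cut capacity = 5 + 3 = 8.

8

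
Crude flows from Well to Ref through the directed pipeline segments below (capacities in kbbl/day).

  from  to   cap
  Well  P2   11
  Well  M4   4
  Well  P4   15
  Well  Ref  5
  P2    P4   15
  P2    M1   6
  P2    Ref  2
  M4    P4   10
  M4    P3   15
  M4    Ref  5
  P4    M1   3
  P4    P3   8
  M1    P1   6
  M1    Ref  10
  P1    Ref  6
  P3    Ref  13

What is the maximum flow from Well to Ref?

28

Augment Well→Ref: bottleneck 5, flow now 5.
Augment Well→P2→Ref: bottleneck 2, flow now 7.
Augment Well→M4→Ref: bottleneck 4, flow now 11.
Augment Well→P2→M1→Ref: bottleneck 6, flow now 17.
Augment Well→P4→M1→Ref: bottleneck 3, flow now 20.
Augment Well→P4→P3→Ref: bottleneck 8, flow now 28.
No augmenting path remains; maximum flow = 28.
In the residual graph, reachable from Well: {Well, P2, P4}.
Min-cut edges: Well→M4 (4), Well→Ref (5), P2→M1 (6), P2→Ref (2), P4→M1 (3), P4→P3 (8); capacity 4 + 5 + 6 + 2 + 3 + 8 = 28.
This cut is saturated, so no flow can exceed 28.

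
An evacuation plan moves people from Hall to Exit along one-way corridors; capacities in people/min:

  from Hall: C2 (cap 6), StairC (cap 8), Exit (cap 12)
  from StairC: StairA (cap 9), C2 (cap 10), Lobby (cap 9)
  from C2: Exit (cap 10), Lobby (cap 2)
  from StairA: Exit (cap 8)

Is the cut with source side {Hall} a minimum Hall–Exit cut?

Yes — it is a minimum cut (capacity 26).

Given cut capacity: 8 + 6 + 12 = 26.
Augment Hall→Exit: bottleneck 12, flow now 12.
Augment Hall→C2→Exit: bottleneck 6, flow now 18.
Augment Hall→StairC→C2→Exit: bottleneck 4, flow now 22.
Augment Hall→StairC→StairA→Exit: bottleneck 4, flow now 26.
No augmenting path remains; maximum flow = 26.
Cut capacity 26 equals the max flow, so it is a minimum cut.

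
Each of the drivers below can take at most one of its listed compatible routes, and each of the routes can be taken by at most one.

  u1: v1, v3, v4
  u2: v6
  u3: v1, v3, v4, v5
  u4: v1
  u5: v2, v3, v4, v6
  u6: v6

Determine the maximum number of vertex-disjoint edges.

5

Unit-capacity flow: source→left, listed edges, right→sink; max matching = max flow.
Augmenting path u1→v1 (+1); matched 1.
Augmenting path u2→v6 (+1); matched 2.
Augmenting path u3→v3 (+1); matched 3.
Augmenting path u5→v2 (+1); matched 4.
Augmenting path u4→v1→u1→v4 (+1); matched 5.
No augmenting path remains; maximum matching = 5.
König certificate: {u1, u3, u4, u5, v6} is a vertex cover of size 5 (every listed pair touches it), so no matching can be larger.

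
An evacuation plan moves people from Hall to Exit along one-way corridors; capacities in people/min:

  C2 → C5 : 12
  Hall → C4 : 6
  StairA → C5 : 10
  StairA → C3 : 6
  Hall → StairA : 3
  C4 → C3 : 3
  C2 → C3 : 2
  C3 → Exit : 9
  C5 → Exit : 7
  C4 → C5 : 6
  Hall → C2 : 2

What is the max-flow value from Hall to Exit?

Augment Hall→C2→C3→Exit: bottleneck 2, flow now 2.
Augment Hall→StairA→C3→Exit: bottleneck 3, flow now 5.
Augment Hall→C4→C3→Exit: bottleneck 3, flow now 8.
Augment Hall→C4→C5→Exit: bottleneck 3, flow now 11.
No augmenting path remains; maximum flow = 11.
In the residual graph, reachable from Hall: {Hall}.
Min-cut edges: Hall→C2 (2), Hall→StairA (3), Hall→C4 (6); capacity 2 + 3 + 6 = 11.
This cut is saturated, so no flow can exceed 11.

11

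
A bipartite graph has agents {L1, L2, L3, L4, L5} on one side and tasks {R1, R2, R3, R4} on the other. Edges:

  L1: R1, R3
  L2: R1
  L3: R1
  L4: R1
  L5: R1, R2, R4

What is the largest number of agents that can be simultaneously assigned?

Unit-capacity flow: source→left, listed edges, right→sink; max matching = max flow.
Augmenting path L1→R1 (+1); matched 1.
Augmenting path L5→R2 (+1); matched 2.
Augmenting path L2→R1→L1→R3 (+1); matched 3.
No augmenting path remains; maximum matching = 3.
König certificate: {L1, L5, R1} is a vertex cover of size 3 (every listed pair touches it), so no matching can be larger.

3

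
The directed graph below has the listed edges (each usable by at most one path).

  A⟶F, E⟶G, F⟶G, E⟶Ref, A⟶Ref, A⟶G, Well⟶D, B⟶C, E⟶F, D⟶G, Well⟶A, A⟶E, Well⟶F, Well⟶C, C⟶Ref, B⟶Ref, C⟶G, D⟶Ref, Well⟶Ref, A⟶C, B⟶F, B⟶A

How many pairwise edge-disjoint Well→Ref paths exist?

Assign every edge capacity 1; by Menger, the answer equals the max flow.
Path Well→Ref (+1); total 1.
Path Well→A→Ref (+1); total 2.
Path Well→C→Ref (+1); total 3.
Path Well→D→Ref (+1); total 4.
No residual Well→Ref path; max flow = 4.
Certifying cut of size 4: {Well→A, Well→C, Well→D, Well→Ref}.

4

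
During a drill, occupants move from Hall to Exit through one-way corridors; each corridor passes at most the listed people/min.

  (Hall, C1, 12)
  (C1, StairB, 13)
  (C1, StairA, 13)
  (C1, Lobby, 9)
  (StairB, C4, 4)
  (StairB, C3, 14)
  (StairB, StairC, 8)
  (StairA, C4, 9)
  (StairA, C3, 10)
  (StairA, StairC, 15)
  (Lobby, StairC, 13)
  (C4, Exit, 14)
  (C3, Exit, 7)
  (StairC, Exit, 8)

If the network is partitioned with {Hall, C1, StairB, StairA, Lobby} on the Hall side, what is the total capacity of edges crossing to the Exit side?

Edges leaving {Hall, C1, StairB, StairA, Lobby}: StairB→C4 (4), StairB→C3 (14), StairB→StairC (8), StairA→C4 (9), StairA→C3 (10), StairA→StairC (15), Lobby→StairC (13).
Cut capacity = 4 + 14 + 8 + 9 + 10 + 15 + 13 = 73.

73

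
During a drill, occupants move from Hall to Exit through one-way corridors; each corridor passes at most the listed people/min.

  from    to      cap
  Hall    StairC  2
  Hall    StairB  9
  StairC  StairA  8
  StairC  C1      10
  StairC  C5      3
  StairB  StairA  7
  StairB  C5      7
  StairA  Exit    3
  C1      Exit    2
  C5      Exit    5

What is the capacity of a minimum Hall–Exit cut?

10

Augment Hall→StairC→StairA→Exit: bottleneck 2, flow now 2.
Augment Hall→StairB→StairA→Exit: bottleneck 1, flow now 3.
Augment Hall→StairB→C5→Exit: bottleneck 5, flow now 8.
Augment Hall→StairB→StairA→StairC→C1→Exit: bottleneck 2, flow now 10. (uses reverse residual edge)
No augmenting path remains; maximum flow = 10.
By max-flow min-cut, the minimum cut capacity equals the max flow.
In the residual graph, reachable from Hall: {Hall, StairB, StairA, C5}.
Min-cut edges: Hall→StairC (2), StairA→Exit (3), C5→Exit (5); capacity 2 + 3 + 5 = 10.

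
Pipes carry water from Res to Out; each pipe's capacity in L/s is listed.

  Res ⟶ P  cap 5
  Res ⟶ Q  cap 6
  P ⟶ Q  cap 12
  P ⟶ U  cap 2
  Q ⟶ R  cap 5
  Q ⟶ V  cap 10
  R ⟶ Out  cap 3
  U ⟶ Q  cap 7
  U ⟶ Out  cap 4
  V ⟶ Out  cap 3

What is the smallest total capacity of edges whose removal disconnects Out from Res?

8

Augment Res→P→U→Out: bottleneck 2, flow now 2.
Augment Res→Q→R→Out: bottleneck 3, flow now 5.
Augment Res→Q→V→Out: bottleneck 3, flow now 8.
No augmenting path remains; maximum flow = 8.
By max-flow min-cut, the minimum cut capacity equals the max flow.
In the residual graph, reachable from Res: {Res, P, Q, R, V}.
Min-cut edges: P→U (2), R→Out (3), V→Out (3); capacity 2 + 3 + 3 = 8.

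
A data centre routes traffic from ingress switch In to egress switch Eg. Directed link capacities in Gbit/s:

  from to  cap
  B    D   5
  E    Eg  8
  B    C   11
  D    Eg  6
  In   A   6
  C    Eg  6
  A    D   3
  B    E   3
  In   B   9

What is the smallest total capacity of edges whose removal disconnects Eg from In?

Augment In→A→D→Eg: bottleneck 3, flow now 3.
Augment In→B→C→Eg: bottleneck 6, flow now 9.
Augment In→B→D→Eg: bottleneck 3, flow now 12.
No augmenting path remains; maximum flow = 12.
By max-flow min-cut, the minimum cut capacity equals the max flow.
In the residual graph, reachable from In: {In, A}.
Min-cut edges: In→B (9), A→D (3); capacity 9 + 3 = 12.

12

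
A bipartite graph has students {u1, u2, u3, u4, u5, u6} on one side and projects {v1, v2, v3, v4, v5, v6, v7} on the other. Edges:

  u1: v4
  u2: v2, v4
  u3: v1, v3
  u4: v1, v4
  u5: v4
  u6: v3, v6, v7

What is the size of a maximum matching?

Unit-capacity flow: source→left, listed edges, right→sink; max matching = max flow.
Augmenting path u1→v4 (+1); matched 1.
Augmenting path u2→v2 (+1); matched 2.
Augmenting path u3→v1 (+1); matched 3.
Augmenting path u6→v3 (+1); matched 4.
Augmenting path u4→v1→u3→v3→u6→v6 (+1); matched 5.
No augmenting path remains; maximum matching = 5.
König certificate: {u2, u3, u4, u6, v4} is a vertex cover of size 5 (every listed pair touches it), so no matching can be larger.

5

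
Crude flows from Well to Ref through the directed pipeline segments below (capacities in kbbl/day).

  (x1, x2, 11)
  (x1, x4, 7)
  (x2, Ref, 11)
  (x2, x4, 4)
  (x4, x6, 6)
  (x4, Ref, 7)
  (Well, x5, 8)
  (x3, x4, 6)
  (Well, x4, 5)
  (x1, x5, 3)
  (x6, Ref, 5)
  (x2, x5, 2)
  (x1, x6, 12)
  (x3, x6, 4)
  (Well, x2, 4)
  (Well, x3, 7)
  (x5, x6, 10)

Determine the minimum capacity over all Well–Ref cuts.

16

Augment Well→x2→Ref: bottleneck 4, flow now 4.
Augment Well→x4→Ref: bottleneck 5, flow now 9.
Augment Well→x3→x4→Ref: bottleneck 2, flow now 11.
Augment Well→x3→x6→Ref: bottleneck 4, flow now 15.
Augment Well→x5→x6→Ref: bottleneck 1, flow now 16.
No augmenting path remains; maximum flow = 16.
By max-flow min-cut, the minimum cut capacity equals the max flow.
In the residual graph, reachable from Well: {Well, x3, x4, x5, x6}.
Min-cut edges: Well→x2 (4), x4→Ref (7), x6→Ref (5); capacity 4 + 7 + 5 = 16.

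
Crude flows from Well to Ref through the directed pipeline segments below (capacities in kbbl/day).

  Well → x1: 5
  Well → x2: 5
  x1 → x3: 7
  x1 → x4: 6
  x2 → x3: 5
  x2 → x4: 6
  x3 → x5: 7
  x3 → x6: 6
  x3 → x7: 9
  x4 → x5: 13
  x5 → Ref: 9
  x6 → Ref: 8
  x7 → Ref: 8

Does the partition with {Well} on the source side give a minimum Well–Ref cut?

Yes — it is a minimum cut (capacity 10).

Given cut capacity: 5 + 5 = 10.
Augment Well→x1→x3→x5→Ref: bottleneck 5, flow now 5.
Augment Well→x2→x3→x5→Ref: bottleneck 2, flow now 7.
Augment Well→x2→x3→x6→Ref: bottleneck 3, flow now 10.
No augmenting path remains; maximum flow = 10.
Cut capacity 10 equals the max flow, so it is a minimum cut.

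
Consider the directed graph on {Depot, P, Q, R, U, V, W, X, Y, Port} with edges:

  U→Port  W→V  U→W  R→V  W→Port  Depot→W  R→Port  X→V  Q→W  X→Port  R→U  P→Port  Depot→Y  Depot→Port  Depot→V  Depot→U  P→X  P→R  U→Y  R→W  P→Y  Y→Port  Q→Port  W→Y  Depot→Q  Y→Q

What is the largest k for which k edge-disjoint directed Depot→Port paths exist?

Assign every edge capacity 1; by Menger, the answer equals the max flow.
Path Depot→Port (+1); total 1.
Path Depot→Q→Port (+1); total 2.
Path Depot→U→Port (+1); total 3.
Path Depot→W→Port (+1); total 4.
Path Depot→Y→Port (+1); total 5.
No residual Depot→Port path; max flow = 5.
Certifying cut of size 5: {Depot→Port, Depot→Q, Depot→U, Depot→W, Depot→Y}.

5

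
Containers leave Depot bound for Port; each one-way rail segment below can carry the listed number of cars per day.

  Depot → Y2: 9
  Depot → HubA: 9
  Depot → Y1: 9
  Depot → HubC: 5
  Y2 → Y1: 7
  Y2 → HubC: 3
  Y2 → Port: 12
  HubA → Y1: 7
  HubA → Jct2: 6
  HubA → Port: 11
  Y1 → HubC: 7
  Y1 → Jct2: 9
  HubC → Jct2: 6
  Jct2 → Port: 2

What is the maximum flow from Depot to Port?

20

Augment Depot→Y2→Port: bottleneck 9, flow now 9.
Augment Depot→HubA→Port: bottleneck 9, flow now 18.
Augment Depot→Y1→Jct2→Port: bottleneck 2, flow now 20.
No augmenting path remains; maximum flow = 20.
In the residual graph, reachable from Depot: {Depot, Y1, HubC, Jct2}.
Min-cut edges: Depot→Y2 (9), Depot→HubA (9), Jct2→Port (2); capacity 9 + 9 + 2 = 20.
This cut is saturated, so no flow can exceed 20.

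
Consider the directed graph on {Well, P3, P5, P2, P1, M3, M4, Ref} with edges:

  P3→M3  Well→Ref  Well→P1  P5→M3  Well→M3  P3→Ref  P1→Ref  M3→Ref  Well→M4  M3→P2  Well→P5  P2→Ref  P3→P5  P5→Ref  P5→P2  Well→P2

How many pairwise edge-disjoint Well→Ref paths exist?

5

Assign every edge capacity 1; by Menger, the answer equals the max flow.
Path Well→Ref (+1); total 1.
Path Well→P5→Ref (+1); total 2.
Path Well→P2→Ref (+1); total 3.
Path Well→P1→Ref (+1); total 4.
Path Well→M3→Ref (+1); total 5.
No residual Well→Ref path; max flow = 5.
Certifying cut of size 5: {Well→M3, Well→P1, Well→P2, Well→P5, Well→Ref}.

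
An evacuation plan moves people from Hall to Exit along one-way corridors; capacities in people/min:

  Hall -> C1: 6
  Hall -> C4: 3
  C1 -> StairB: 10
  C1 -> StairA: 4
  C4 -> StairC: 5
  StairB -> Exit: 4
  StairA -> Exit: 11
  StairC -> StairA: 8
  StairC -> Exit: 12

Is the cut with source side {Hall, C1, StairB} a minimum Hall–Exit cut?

No — its capacity is 11, but the minimum cut has capacity 9.

Given cut capacity: 3 + 4 + 4 = 11.
Augment Hall→C1→StairB→Exit: bottleneck 4, flow now 4.
Augment Hall→C1→StairA→Exit: bottleneck 2, flow now 6.
Augment Hall→C4→StairC→Exit: bottleneck 3, flow now 9.
No augmenting path remains; maximum flow = 9.
In the residual graph, reachable from Hall: {Hall}.
Min-cut edges: Hall→C1 (6), Hall→C4 (3); capacity 6 + 3 = 9.
Cut capacity 11 exceeds the max flow 9, so it is not minimum.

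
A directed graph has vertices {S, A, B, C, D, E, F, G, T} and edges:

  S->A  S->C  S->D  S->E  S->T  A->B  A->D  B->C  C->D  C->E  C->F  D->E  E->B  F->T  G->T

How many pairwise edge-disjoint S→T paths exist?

Assign every edge capacity 1; by Menger, the answer equals the max flow.
Path S→T (+1); total 1.
Path S→C→F→T (+1); total 2.
No residual S→T path; max flow = 2.
Certifying cut of size 2: {C→F, S→T}.

2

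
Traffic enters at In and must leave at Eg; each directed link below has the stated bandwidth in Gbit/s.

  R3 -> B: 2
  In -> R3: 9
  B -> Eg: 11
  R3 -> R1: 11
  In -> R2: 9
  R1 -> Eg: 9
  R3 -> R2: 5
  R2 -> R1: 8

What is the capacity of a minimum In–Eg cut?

Augment In→R2→R1→Eg: bottleneck 8, flow now 8.
Augment In→R3→R1→Eg: bottleneck 1, flow now 9.
Augment In→R3→B→Eg: bottleneck 2, flow now 11.
No augmenting path remains; maximum flow = 11.
By max-flow min-cut, the minimum cut capacity equals the max flow.
In the residual graph, reachable from In: {In, R2, R3, R1}.
Min-cut edges: R3→B (2), R1→Eg (9); capacity 2 + 9 = 11.

11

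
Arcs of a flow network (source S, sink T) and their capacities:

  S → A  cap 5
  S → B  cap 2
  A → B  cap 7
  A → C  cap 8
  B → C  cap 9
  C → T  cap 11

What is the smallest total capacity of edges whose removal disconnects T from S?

7

Augment S→A→C→T: bottleneck 5, flow now 5.
Augment S→B→C→T: bottleneck 2, flow now 7.
No augmenting path remains; maximum flow = 7.
By max-flow min-cut, the minimum cut capacity equals the max flow.
In the residual graph, reachable from S: {S}.
Min-cut edges: S→A (5), S→B (2); capacity 5 + 2 = 7.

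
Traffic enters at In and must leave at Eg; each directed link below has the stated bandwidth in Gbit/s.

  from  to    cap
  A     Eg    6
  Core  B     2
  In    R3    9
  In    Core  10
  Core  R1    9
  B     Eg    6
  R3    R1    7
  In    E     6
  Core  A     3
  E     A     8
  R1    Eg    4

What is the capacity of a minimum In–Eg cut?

12

Augment In→E→A→Eg: bottleneck 6, flow now 6.
Augment In→Core→R1→Eg: bottleneck 4, flow now 10.
Augment In→Core→B→Eg: bottleneck 2, flow now 12.
No augmenting path remains; maximum flow = 12.
By max-flow min-cut, the minimum cut capacity equals the max flow.
In the residual graph, reachable from In: {In, E, Core, R3, A, R1}.
Min-cut edges: Core→B (2), A→Eg (6), R1→Eg (4); capacity 2 + 6 + 4 = 12.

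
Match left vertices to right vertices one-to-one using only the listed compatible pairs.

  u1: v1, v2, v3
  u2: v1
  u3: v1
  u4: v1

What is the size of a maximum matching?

2

Unit-capacity flow: source→left, listed edges, right→sink; max matching = max flow.
Augmenting path u1→v1 (+1); matched 1.
Augmenting path u2→v1→u1→v2 (+1); matched 2.
No augmenting path remains; maximum matching = 2.
König certificate: {u1, v1} is a vertex cover of size 2 (every listed pair touches it), so no matching can be larger.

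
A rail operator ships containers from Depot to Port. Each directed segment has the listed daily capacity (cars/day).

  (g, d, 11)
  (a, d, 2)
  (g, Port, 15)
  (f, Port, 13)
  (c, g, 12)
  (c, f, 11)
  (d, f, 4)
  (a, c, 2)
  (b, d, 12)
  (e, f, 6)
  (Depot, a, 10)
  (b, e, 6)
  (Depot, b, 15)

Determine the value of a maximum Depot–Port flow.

Augment Depot→a→c→f→Port: bottleneck 2, flow now 2.
Augment Depot→a→d→f→Port: bottleneck 2, flow now 4.
Augment Depot→b→d→f→Port: bottleneck 2, flow now 6.
Augment Depot→b→e→f→Port: bottleneck 6, flow now 12.
No augmenting path remains; maximum flow = 12.
In the residual graph, reachable from Depot: {Depot, a, b, d}.
Min-cut edges: a→c (2), b→e (6), d→f (4); capacity 2 + 6 + 4 = 12.
This cut is saturated, so no flow can exceed 12.

12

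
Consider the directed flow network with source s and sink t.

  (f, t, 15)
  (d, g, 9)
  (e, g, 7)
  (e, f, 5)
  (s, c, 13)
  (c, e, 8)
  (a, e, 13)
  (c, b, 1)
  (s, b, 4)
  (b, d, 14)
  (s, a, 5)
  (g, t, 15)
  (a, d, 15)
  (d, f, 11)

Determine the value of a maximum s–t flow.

18

Augment s→a→d→f→t: bottleneck 5, flow now 5.
Augment s→b→d→f→t: bottleneck 4, flow now 9.
Augment s→c→e→f→t: bottleneck 5, flow now 14.
Augment s→c→e→g→t: bottleneck 3, flow now 17.
Augment s→c→b→d→f→t: bottleneck 1, flow now 18.
No augmenting path remains; maximum flow = 18.
In the residual graph, reachable from s: {s, c}.
Min-cut edges: s→a (5), s→b (4), c→b (1), c→e (8); capacity 5 + 4 + 1 + 8 = 18.
This cut is saturated, so no flow can exceed 18.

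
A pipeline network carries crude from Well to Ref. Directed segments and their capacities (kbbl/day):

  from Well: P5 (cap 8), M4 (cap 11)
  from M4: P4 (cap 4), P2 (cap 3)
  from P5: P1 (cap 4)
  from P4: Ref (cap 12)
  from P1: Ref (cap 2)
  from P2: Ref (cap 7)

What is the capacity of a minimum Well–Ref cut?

Augment Well→M4→P4→Ref: bottleneck 4, flow now 4.
Augment Well→M4→P2→Ref: bottleneck 3, flow now 7.
Augment Well→P5→P1→Ref: bottleneck 2, flow now 9.
No augmenting path remains; maximum flow = 9.
By max-flow min-cut, the minimum cut capacity equals the max flow.
In the residual graph, reachable from Well: {Well, M4, P5, P1}.
Min-cut edges: M4→P4 (4), M4→P2 (3), P1→Ref (2); capacity 4 + 3 + 2 = 9.

9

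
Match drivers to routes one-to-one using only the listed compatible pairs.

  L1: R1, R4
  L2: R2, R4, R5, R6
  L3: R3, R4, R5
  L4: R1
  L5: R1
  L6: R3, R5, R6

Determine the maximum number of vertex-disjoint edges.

Unit-capacity flow: source→left, listed edges, right→sink; max matching = max flow.
Augmenting path L1→R1 (+1); matched 1.
Augmenting path L2→R2 (+1); matched 2.
Augmenting path L3→R3 (+1); matched 3.
Augmenting path L6→R5 (+1); matched 4.
Augmenting path L4→R1→L1→R4 (+1); matched 5.
No augmenting path remains; maximum matching = 5.
König certificate: {L1, L2, L3, L6, R1} is a vertex cover of size 5 (every listed pair touches it), so no matching can be larger.

5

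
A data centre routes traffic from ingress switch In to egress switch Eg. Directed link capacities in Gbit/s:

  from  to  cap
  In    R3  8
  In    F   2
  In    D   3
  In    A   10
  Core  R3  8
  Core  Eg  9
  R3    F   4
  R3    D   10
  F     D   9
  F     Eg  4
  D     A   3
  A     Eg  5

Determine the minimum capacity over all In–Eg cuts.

9

Augment In→F→Eg: bottleneck 2, flow now 2.
Augment In→A→Eg: bottleneck 5, flow now 7.
Augment In→R3→F→Eg: bottleneck 2, flow now 9.
No augmenting path remains; maximum flow = 9.
By max-flow min-cut, the minimum cut capacity equals the max flow.
In the residual graph, reachable from In: {In, R3, F, D, A}.
Min-cut edges: F→Eg (4), A→Eg (5); capacity 4 + 5 = 9.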